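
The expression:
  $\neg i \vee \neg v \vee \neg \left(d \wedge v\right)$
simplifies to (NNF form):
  $\neg d \vee \neg i \vee \neg v$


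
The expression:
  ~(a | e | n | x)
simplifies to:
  ~a & ~e & ~n & ~x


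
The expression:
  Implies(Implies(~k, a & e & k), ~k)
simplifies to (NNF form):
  ~k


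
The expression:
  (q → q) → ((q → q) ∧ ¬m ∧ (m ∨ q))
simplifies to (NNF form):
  q ∧ ¬m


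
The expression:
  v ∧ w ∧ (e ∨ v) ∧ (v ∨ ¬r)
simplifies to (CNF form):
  v ∧ w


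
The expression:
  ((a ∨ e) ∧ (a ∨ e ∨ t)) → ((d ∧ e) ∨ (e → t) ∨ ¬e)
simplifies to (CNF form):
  d ∨ t ∨ ¬e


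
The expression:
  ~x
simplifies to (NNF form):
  ~x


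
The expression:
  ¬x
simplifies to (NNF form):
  ¬x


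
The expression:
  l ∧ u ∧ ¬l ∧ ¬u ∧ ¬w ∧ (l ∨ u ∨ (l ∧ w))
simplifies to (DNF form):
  False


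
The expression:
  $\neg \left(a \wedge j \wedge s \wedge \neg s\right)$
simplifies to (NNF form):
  $\text{True}$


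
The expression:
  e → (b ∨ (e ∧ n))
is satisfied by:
  {n: True, b: True, e: False}
  {n: True, e: False, b: False}
  {b: True, e: False, n: False}
  {b: False, e: False, n: False}
  {n: True, b: True, e: True}
  {n: True, e: True, b: False}
  {b: True, e: True, n: False}


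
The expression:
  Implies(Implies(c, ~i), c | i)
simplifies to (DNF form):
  c | i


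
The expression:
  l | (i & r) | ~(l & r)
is always true.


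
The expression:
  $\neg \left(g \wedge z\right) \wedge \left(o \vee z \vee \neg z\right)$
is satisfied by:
  {g: False, z: False}
  {z: True, g: False}
  {g: True, z: False}


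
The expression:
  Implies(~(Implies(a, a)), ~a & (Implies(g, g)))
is always true.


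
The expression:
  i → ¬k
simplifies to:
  ¬i ∨ ¬k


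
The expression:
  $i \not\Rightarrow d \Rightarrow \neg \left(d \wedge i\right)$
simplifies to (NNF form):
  $\text{True}$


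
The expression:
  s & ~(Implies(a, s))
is never true.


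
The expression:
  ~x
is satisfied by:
  {x: False}


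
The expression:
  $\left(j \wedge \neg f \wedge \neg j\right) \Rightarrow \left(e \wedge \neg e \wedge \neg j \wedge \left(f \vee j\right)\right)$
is always true.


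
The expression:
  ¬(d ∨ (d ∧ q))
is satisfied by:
  {d: False}


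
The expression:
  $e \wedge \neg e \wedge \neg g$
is never true.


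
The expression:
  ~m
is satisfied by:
  {m: False}


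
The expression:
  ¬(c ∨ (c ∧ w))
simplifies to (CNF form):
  ¬c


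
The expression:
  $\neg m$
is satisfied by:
  {m: False}


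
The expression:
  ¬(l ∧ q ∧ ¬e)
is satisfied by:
  {e: True, l: False, q: False}
  {l: False, q: False, e: False}
  {q: True, e: True, l: False}
  {q: True, l: False, e: False}
  {e: True, l: True, q: False}
  {l: True, e: False, q: False}
  {q: True, l: True, e: True}


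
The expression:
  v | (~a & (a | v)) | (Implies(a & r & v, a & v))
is always true.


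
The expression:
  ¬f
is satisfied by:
  {f: False}


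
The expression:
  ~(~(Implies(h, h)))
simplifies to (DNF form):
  True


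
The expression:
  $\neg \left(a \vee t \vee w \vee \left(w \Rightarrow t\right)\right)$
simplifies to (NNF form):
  $\text{False}$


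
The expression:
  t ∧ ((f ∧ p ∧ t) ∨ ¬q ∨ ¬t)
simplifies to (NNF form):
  t ∧ (f ∨ ¬q) ∧ (p ∨ ¬q)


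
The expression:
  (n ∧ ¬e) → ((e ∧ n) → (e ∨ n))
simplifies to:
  True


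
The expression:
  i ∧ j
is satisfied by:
  {i: True, j: True}


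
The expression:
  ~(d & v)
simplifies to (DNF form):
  ~d | ~v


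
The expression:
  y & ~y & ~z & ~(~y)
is never true.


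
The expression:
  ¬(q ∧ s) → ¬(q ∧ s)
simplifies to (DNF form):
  True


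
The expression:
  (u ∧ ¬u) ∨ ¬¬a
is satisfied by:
  {a: True}


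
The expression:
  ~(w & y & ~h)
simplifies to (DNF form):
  h | ~w | ~y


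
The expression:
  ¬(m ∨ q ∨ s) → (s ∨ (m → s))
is always true.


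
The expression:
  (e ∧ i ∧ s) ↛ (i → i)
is never true.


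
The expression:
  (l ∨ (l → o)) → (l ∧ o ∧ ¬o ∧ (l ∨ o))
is never true.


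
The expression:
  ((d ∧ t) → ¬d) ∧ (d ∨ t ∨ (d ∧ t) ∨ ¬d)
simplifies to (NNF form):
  ¬d ∨ ¬t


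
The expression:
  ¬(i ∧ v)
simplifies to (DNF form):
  ¬i ∨ ¬v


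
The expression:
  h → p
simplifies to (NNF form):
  p ∨ ¬h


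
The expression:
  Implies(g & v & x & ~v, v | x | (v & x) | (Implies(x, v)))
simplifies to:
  True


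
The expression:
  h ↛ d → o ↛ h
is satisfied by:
  {d: True, h: False}
  {h: False, d: False}
  {h: True, d: True}


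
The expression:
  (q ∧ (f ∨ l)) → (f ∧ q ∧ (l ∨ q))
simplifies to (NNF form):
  f ∨ ¬l ∨ ¬q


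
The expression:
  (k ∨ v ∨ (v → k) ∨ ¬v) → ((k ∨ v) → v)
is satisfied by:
  {v: True, k: False}
  {k: False, v: False}
  {k: True, v: True}


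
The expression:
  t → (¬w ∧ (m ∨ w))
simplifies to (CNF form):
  (m ∨ ¬t) ∧ (¬t ∨ ¬w)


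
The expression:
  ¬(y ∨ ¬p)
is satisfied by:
  {p: True, y: False}


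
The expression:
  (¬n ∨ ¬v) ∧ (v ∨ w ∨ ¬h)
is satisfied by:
  {w: True, h: False, n: False, v: False}
  {w: False, h: False, n: False, v: False}
  {w: True, n: True, h: False, v: False}
  {n: True, w: False, h: False, v: False}
  {w: True, h: True, n: False, v: False}
  {w: True, n: True, h: True, v: False}
  {v: True, w: True, h: False, n: False}
  {v: True, w: False, h: False, n: False}
  {v: True, w: True, h: True, n: False}
  {v: True, h: True, w: False, n: False}


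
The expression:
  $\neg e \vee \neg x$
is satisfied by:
  {e: False, x: False}
  {x: True, e: False}
  {e: True, x: False}


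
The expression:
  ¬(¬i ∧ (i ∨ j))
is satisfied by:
  {i: True, j: False}
  {j: False, i: False}
  {j: True, i: True}


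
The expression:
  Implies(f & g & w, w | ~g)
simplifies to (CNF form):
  True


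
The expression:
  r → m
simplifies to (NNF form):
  m ∨ ¬r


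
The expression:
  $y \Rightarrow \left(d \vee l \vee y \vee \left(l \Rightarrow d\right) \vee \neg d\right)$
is always true.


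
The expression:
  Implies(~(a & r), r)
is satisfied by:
  {r: True}


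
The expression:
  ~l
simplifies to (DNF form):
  ~l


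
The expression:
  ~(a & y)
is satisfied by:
  {y: False, a: False}
  {a: True, y: False}
  {y: True, a: False}


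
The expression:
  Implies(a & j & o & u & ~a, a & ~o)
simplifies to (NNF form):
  True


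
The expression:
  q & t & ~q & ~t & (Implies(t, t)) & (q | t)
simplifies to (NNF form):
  False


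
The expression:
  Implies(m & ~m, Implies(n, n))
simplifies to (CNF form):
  True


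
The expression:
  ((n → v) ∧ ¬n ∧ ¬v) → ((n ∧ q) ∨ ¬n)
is always true.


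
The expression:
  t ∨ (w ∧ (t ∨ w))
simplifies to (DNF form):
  t ∨ w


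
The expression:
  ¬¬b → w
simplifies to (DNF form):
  w ∨ ¬b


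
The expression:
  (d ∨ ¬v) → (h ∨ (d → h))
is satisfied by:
  {h: True, d: False}
  {d: False, h: False}
  {d: True, h: True}


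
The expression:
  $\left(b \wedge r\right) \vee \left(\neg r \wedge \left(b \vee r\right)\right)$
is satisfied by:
  {b: True}


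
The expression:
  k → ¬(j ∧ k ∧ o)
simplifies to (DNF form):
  ¬j ∨ ¬k ∨ ¬o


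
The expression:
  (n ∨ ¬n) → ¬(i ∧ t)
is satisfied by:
  {t: False, i: False}
  {i: True, t: False}
  {t: True, i: False}


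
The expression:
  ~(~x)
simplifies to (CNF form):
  x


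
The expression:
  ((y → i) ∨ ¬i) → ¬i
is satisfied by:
  {i: False}


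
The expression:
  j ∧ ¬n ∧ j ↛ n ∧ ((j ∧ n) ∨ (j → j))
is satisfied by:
  {j: True, n: False}


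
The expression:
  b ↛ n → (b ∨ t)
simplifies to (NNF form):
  True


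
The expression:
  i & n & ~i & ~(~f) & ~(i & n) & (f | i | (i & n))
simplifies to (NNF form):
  False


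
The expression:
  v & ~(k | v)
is never true.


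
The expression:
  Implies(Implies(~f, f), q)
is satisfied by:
  {q: True, f: False}
  {f: False, q: False}
  {f: True, q: True}


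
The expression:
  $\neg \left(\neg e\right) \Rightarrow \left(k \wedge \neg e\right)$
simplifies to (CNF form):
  $\neg e$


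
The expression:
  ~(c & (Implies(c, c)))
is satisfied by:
  {c: False}


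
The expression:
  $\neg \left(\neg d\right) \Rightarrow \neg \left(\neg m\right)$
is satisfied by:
  {m: True, d: False}
  {d: False, m: False}
  {d: True, m: True}


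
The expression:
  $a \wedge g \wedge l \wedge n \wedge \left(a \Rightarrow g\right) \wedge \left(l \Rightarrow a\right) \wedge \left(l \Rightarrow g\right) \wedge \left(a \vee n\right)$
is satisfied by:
  {a: True, g: True, n: True, l: True}


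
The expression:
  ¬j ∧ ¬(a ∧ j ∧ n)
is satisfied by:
  {j: False}


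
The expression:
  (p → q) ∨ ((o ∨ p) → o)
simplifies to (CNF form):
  o ∨ q ∨ ¬p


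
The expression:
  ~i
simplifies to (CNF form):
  ~i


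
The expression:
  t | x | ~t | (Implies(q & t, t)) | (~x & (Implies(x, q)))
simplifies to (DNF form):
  True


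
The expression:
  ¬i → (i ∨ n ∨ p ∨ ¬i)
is always true.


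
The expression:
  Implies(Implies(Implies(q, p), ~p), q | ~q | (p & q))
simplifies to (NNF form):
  True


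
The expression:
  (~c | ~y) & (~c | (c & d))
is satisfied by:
  {d: True, c: False, y: False}
  {d: False, c: False, y: False}
  {y: True, d: True, c: False}
  {y: True, d: False, c: False}
  {c: True, d: True, y: False}


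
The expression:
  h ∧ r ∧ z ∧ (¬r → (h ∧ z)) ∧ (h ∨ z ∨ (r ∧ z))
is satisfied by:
  {r: True, z: True, h: True}


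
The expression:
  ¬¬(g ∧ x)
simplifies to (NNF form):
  g ∧ x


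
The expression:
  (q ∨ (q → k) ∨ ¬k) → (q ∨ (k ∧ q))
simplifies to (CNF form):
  q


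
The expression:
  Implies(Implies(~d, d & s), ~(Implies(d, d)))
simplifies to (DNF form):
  ~d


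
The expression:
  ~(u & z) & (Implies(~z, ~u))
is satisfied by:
  {u: False}


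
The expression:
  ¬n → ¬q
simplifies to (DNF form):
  n ∨ ¬q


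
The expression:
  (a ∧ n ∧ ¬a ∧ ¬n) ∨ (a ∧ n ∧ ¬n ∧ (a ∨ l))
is never true.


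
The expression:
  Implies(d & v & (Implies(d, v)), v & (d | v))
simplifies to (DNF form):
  True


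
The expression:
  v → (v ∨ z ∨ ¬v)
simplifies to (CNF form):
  True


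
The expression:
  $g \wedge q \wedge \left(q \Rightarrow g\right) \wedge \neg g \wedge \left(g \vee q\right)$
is never true.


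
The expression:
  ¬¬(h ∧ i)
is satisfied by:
  {h: True, i: True}


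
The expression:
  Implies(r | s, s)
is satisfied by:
  {s: True, r: False}
  {r: False, s: False}
  {r: True, s: True}


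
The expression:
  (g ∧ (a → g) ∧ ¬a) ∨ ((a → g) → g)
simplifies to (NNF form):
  a ∨ g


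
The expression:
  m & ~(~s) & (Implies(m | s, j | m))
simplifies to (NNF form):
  m & s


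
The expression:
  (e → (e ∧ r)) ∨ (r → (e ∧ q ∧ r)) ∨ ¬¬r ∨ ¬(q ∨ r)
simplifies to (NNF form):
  True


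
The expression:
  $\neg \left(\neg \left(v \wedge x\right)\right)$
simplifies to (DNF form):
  $v \wedge x$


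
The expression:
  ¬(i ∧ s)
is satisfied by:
  {s: False, i: False}
  {i: True, s: False}
  {s: True, i: False}


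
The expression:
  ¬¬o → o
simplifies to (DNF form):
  True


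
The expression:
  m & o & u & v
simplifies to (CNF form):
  m & o & u & v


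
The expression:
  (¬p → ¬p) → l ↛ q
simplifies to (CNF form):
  l ∧ ¬q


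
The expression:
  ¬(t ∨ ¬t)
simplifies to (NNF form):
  False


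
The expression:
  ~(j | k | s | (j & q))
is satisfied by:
  {j: False, k: False, s: False}


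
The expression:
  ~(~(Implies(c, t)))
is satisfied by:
  {t: True, c: False}
  {c: False, t: False}
  {c: True, t: True}


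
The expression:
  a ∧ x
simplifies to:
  a ∧ x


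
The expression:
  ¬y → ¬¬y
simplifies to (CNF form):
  y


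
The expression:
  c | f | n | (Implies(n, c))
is always true.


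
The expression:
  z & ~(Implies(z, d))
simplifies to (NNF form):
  z & ~d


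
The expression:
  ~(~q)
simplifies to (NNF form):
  q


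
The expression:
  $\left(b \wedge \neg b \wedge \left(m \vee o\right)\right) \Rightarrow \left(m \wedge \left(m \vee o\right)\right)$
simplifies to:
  $\text{True}$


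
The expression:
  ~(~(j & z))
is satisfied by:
  {z: True, j: True}


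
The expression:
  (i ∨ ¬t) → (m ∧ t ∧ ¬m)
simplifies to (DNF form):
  t ∧ ¬i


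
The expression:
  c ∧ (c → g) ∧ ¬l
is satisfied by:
  {c: True, g: True, l: False}


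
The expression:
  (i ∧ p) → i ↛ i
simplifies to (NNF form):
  ¬i ∨ ¬p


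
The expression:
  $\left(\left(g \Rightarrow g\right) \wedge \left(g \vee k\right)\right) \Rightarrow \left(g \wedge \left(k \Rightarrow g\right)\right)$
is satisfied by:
  {g: True, k: False}
  {k: False, g: False}
  {k: True, g: True}


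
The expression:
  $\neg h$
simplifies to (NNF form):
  $\neg h$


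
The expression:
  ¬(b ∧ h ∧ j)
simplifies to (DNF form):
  ¬b ∨ ¬h ∨ ¬j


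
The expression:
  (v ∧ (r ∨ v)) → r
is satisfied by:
  {r: True, v: False}
  {v: False, r: False}
  {v: True, r: True}


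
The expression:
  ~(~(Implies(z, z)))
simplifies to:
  True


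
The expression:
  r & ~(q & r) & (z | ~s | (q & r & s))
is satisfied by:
  {r: True, z: True, q: False, s: False}
  {r: True, q: False, s: False, z: False}
  {r: True, z: True, s: True, q: False}


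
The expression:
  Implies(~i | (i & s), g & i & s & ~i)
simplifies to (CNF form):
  i & ~s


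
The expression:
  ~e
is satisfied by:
  {e: False}


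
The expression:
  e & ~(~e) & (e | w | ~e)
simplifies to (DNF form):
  e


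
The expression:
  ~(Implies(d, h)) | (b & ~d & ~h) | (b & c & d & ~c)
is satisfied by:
  {b: True, d: True, h: False}
  {b: True, d: False, h: False}
  {d: True, b: False, h: False}


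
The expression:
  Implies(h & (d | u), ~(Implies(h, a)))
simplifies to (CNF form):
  (~a | ~d | ~h) & (~a | ~h | ~u)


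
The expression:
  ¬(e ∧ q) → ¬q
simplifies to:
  e ∨ ¬q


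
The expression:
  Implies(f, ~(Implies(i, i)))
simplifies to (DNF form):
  ~f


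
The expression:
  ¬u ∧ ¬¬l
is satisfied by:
  {l: True, u: False}


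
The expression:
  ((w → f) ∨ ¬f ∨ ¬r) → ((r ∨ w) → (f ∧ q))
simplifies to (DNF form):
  (f ∧ q) ∨ (¬r ∧ ¬w) ∨ (f ∧ q ∧ ¬r) ∨ (f ∧ q ∧ ¬w) ∨ (f ∧ ¬r ∧ ¬w) ∨ (q ∧ ¬r ∧ ¬w) ∨ (f ∧ q ∧ ¬r ∧ ¬w)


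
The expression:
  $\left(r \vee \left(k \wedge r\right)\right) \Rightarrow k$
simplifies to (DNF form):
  $k \vee \neg r$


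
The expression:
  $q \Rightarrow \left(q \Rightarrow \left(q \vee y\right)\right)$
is always true.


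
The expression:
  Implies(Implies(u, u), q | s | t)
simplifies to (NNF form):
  q | s | t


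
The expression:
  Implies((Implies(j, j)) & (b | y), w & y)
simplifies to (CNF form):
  (w | ~b) & (w | ~y) & (y | ~b) & (y | ~y)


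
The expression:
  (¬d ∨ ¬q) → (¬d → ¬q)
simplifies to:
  d ∨ ¬q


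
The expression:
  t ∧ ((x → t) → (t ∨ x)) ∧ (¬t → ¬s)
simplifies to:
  t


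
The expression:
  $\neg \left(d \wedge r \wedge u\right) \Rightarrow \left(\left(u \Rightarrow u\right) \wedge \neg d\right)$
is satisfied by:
  {r: True, u: True, d: False}
  {r: True, u: False, d: False}
  {u: True, r: False, d: False}
  {r: False, u: False, d: False}
  {r: True, d: True, u: True}


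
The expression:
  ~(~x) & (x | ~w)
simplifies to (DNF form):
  x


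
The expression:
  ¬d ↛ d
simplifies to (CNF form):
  True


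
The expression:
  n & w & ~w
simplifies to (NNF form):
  False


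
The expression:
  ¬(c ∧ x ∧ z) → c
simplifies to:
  c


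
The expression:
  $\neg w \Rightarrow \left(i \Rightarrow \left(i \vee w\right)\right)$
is always true.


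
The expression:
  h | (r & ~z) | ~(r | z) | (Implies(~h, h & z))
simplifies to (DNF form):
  h | ~z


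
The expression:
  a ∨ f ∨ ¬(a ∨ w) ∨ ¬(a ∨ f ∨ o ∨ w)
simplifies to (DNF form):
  a ∨ f ∨ ¬w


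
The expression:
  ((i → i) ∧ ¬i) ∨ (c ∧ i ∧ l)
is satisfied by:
  {c: True, l: True, i: False}
  {c: True, l: False, i: False}
  {l: True, c: False, i: False}
  {c: False, l: False, i: False}
  {i: True, c: True, l: True}


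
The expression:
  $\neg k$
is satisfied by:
  {k: False}


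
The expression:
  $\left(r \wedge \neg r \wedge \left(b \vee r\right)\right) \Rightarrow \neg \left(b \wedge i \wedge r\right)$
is always true.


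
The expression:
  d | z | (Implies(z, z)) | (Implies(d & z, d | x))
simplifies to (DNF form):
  True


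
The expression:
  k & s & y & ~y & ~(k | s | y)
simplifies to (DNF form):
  False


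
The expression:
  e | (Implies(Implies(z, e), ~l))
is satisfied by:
  {z: True, e: True, l: False}
  {z: True, l: False, e: False}
  {e: True, l: False, z: False}
  {e: False, l: False, z: False}
  {z: True, e: True, l: True}
  {z: True, l: True, e: False}
  {e: True, l: True, z: False}


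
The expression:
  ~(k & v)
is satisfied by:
  {k: False, v: False}
  {v: True, k: False}
  {k: True, v: False}


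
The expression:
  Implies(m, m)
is always true.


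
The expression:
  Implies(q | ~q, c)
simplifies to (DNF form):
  c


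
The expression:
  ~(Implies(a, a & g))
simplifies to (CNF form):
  a & ~g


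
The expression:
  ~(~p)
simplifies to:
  p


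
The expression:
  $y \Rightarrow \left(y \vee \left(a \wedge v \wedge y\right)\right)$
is always true.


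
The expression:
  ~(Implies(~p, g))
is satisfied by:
  {g: False, p: False}


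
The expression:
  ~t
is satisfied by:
  {t: False}


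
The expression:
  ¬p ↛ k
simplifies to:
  k ∨ ¬p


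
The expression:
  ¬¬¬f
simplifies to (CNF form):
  ¬f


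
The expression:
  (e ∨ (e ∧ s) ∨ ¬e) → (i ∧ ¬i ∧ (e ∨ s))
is never true.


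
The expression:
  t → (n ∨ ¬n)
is always true.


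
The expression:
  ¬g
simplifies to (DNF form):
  ¬g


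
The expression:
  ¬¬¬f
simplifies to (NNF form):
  ¬f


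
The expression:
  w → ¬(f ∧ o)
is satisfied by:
  {w: False, o: False, f: False}
  {f: True, w: False, o: False}
  {o: True, w: False, f: False}
  {f: True, o: True, w: False}
  {w: True, f: False, o: False}
  {f: True, w: True, o: False}
  {o: True, w: True, f: False}


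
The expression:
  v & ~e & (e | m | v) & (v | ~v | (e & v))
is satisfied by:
  {v: True, e: False}


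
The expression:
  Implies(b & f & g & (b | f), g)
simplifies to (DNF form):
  True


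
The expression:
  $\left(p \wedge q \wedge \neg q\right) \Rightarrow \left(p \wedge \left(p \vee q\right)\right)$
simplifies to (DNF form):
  $\text{True}$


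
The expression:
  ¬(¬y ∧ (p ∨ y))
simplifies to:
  y ∨ ¬p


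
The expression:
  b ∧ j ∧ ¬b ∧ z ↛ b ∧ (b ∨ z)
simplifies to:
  False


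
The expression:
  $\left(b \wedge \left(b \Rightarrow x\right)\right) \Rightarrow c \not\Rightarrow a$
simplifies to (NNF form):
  $\left(c \wedge \neg a\right) \vee \neg b \vee \neg x$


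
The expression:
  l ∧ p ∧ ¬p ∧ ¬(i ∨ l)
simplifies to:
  False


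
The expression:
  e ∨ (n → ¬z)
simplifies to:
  e ∨ ¬n ∨ ¬z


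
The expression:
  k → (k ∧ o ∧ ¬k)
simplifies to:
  ¬k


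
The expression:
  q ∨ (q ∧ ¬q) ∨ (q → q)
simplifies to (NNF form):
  True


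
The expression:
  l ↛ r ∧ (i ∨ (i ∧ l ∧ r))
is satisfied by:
  {i: True, l: True, r: False}


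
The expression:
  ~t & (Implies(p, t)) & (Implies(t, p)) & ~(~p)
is never true.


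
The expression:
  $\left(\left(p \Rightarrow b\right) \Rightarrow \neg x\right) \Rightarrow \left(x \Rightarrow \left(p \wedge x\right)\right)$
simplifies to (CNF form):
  $\text{True}$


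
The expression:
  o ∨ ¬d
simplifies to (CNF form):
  o ∨ ¬d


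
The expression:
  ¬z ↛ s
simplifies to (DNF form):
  s ∨ ¬z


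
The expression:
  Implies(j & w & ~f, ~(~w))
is always true.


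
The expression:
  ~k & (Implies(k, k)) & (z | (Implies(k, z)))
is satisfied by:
  {k: False}


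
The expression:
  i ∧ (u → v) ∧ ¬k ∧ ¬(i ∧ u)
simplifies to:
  i ∧ ¬k ∧ ¬u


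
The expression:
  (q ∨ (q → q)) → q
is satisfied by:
  {q: True}


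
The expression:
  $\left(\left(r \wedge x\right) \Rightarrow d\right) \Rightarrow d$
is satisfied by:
  {r: True, d: True, x: True}
  {r: True, d: True, x: False}
  {d: True, x: True, r: False}
  {d: True, x: False, r: False}
  {r: True, x: True, d: False}


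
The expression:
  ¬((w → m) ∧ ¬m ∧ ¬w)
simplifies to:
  m ∨ w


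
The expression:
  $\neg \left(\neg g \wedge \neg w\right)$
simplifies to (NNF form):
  $g \vee w$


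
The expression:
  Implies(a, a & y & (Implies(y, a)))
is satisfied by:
  {y: True, a: False}
  {a: False, y: False}
  {a: True, y: True}


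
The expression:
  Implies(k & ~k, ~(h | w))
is always true.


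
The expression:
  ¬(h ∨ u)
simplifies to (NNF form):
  ¬h ∧ ¬u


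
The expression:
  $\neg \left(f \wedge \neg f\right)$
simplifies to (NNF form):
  $\text{True}$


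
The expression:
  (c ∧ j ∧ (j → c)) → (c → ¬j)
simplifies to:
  ¬c ∨ ¬j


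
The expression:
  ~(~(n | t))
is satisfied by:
  {n: True, t: True}
  {n: True, t: False}
  {t: True, n: False}


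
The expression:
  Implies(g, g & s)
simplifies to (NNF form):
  s | ~g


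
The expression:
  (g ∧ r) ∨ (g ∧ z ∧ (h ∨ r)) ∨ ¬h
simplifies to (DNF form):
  (g ∧ r) ∨ (g ∧ z) ∨ ¬h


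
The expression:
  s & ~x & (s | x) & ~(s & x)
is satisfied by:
  {s: True, x: False}


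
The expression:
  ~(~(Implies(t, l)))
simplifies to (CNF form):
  l | ~t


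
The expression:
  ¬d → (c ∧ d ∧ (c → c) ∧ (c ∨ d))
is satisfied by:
  {d: True}


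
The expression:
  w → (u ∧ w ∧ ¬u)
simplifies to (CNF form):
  ¬w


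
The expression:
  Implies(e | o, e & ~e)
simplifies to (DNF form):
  ~e & ~o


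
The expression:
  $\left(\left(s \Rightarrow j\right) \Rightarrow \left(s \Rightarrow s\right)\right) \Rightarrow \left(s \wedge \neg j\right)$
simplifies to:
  $s \wedge \neg j$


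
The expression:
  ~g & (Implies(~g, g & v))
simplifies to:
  False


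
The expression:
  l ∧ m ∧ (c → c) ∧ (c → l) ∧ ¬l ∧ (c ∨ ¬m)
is never true.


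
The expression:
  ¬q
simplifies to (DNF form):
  ¬q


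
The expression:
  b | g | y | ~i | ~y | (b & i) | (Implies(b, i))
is always true.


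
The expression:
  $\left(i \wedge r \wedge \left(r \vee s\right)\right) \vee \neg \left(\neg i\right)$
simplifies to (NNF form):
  $i$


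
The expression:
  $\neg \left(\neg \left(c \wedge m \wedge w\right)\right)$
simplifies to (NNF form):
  $c \wedge m \wedge w$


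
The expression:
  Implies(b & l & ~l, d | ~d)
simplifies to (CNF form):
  True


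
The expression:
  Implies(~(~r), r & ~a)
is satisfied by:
  {a: False, r: False}
  {r: True, a: False}
  {a: True, r: False}


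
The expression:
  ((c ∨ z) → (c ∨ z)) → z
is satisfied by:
  {z: True}


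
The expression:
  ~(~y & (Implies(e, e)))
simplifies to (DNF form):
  y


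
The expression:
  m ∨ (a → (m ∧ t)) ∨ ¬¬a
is always true.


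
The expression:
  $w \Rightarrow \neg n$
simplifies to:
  $\neg n \vee \neg w$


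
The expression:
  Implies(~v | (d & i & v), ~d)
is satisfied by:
  {v: True, d: False, i: False}
  {v: False, d: False, i: False}
  {i: True, v: True, d: False}
  {i: True, v: False, d: False}
  {d: True, v: True, i: False}


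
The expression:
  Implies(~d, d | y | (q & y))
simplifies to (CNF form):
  d | y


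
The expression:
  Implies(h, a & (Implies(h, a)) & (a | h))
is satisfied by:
  {a: True, h: False}
  {h: False, a: False}
  {h: True, a: True}


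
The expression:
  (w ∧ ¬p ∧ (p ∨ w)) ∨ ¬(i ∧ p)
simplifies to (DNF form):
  ¬i ∨ ¬p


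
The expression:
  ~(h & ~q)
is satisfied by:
  {q: True, h: False}
  {h: False, q: False}
  {h: True, q: True}


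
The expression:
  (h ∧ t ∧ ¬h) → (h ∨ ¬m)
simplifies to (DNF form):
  True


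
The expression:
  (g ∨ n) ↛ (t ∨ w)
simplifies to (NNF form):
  ¬t ∧ ¬w ∧ (g ∨ n)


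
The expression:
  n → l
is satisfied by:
  {l: True, n: False}
  {n: False, l: False}
  {n: True, l: True}


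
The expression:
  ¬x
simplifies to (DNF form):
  ¬x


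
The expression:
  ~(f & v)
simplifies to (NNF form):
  ~f | ~v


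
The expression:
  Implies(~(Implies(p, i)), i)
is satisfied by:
  {i: True, p: False}
  {p: False, i: False}
  {p: True, i: True}


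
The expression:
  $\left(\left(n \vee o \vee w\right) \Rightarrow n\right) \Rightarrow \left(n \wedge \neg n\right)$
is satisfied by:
  {o: True, w: True, n: False}
  {o: True, n: False, w: False}
  {w: True, n: False, o: False}


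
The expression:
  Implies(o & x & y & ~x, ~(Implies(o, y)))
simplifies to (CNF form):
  True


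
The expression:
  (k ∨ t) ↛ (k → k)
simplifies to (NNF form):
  False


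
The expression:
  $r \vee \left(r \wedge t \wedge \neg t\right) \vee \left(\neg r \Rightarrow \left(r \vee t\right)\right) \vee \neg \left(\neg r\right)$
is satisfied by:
  {r: True, t: True}
  {r: True, t: False}
  {t: True, r: False}


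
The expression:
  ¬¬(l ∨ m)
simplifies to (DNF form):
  l ∨ m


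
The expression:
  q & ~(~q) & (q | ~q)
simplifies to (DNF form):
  q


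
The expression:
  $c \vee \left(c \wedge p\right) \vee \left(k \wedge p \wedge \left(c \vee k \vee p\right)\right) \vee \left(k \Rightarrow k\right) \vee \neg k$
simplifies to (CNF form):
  $\text{True}$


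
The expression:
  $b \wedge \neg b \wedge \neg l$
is never true.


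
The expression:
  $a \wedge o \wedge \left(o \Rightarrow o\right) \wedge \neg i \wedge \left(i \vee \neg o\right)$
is never true.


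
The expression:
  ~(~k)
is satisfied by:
  {k: True}


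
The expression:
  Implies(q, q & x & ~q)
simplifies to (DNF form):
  ~q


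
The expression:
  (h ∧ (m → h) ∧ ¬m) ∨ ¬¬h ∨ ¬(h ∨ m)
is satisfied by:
  {h: True, m: False}
  {m: False, h: False}
  {m: True, h: True}


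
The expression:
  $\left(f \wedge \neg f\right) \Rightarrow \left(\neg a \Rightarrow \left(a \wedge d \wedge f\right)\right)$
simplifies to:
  $\text{True}$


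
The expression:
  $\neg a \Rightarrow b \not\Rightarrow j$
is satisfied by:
  {a: True, b: True, j: False}
  {a: True, j: False, b: False}
  {a: True, b: True, j: True}
  {a: True, j: True, b: False}
  {b: True, j: False, a: False}


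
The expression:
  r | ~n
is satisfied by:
  {r: True, n: False}
  {n: False, r: False}
  {n: True, r: True}


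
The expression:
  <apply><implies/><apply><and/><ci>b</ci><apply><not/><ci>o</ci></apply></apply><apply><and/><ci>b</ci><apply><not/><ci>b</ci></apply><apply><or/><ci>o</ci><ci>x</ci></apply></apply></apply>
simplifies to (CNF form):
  <apply><or/><ci>o</ci><apply><not/><ci>b</ci></apply></apply>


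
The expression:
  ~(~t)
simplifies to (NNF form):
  t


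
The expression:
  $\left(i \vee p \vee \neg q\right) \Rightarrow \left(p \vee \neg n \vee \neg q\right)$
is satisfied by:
  {p: True, q: False, n: False, i: False}
  {p: False, q: False, n: False, i: False}
  {i: True, p: True, q: False, n: False}
  {i: True, p: False, q: False, n: False}
  {n: True, p: True, q: False, i: False}
  {n: True, p: False, q: False, i: False}
  {i: True, n: True, p: True, q: False}
  {i: True, n: True, p: False, q: False}
  {q: True, p: True, i: False, n: False}
  {q: True, p: False, i: False, n: False}
  {i: True, q: True, p: True, n: False}
  {i: True, q: True, p: False, n: False}
  {n: True, q: True, p: True, i: False}
  {n: True, q: True, p: False, i: False}
  {n: True, q: True, i: True, p: True}


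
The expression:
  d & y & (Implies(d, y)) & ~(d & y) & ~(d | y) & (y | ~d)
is never true.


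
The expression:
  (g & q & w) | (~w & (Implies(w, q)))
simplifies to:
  ~w | (g & q)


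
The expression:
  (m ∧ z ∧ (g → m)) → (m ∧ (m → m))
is always true.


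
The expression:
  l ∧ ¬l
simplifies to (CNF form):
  False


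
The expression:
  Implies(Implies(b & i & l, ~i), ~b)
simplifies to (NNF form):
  ~b | (i & l)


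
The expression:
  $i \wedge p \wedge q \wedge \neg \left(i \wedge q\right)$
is never true.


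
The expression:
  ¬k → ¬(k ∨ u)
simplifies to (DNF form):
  k ∨ ¬u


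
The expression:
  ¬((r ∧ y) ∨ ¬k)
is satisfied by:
  {k: True, y: False, r: False}
  {r: True, k: True, y: False}
  {y: True, k: True, r: False}


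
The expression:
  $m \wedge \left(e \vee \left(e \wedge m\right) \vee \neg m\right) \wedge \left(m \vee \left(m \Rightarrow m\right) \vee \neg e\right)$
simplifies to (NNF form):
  $e \wedge m$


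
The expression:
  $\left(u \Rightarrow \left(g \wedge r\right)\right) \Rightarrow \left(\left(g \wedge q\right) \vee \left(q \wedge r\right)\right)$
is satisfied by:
  {u: True, q: True, g: False, r: False}
  {r: True, u: True, q: True, g: False}
  {g: True, u: True, q: True, r: False}
  {r: True, g: True, u: True, q: True}
  {u: True, r: False, q: False, g: False}
  {u: True, r: True, q: False, g: False}
  {u: True, g: True, r: False, q: False}
  {r: True, q: True, g: False, u: False}
  {g: True, q: True, r: False, u: False}
  {r: True, g: True, q: True, u: False}


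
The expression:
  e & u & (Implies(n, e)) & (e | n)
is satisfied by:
  {e: True, u: True}


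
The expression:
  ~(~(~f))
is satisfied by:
  {f: False}


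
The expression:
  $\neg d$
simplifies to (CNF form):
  $\neg d$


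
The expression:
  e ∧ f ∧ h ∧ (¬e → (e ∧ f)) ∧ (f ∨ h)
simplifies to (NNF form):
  e ∧ f ∧ h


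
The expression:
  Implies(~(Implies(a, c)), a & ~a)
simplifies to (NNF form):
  c | ~a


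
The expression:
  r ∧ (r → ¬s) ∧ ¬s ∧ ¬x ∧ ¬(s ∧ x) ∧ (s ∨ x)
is never true.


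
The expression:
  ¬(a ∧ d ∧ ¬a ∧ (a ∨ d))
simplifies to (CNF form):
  True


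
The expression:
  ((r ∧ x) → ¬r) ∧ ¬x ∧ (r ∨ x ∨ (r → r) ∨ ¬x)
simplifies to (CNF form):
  ¬x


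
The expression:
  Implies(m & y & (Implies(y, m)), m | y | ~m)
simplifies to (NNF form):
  True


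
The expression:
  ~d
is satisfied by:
  {d: False}


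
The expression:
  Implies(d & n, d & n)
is always true.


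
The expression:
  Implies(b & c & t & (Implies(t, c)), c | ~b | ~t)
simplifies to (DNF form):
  True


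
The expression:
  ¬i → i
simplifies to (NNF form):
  i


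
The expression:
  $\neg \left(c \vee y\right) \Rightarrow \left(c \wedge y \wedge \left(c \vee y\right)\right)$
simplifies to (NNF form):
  $c \vee y$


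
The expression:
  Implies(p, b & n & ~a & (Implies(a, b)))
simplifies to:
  ~p | (b & n & ~a)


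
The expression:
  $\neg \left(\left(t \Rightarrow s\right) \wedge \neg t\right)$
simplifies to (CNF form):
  $t$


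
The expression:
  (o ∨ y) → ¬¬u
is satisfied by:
  {u: True, o: False, y: False}
  {y: True, u: True, o: False}
  {u: True, o: True, y: False}
  {y: True, u: True, o: True}
  {y: False, o: False, u: False}


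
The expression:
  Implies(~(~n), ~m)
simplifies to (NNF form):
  ~m | ~n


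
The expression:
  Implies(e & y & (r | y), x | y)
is always true.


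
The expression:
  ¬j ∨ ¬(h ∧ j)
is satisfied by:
  {h: False, j: False}
  {j: True, h: False}
  {h: True, j: False}


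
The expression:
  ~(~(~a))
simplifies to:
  ~a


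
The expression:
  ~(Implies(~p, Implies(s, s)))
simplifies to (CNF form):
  False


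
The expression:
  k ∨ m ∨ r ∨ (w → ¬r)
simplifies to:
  True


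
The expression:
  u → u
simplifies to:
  True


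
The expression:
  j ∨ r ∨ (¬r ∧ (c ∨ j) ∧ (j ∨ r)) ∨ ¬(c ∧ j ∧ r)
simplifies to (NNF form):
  True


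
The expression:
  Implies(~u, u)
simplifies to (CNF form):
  u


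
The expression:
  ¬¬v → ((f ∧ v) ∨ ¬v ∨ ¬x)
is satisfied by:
  {f: True, v: False, x: False}
  {f: False, v: False, x: False}
  {x: True, f: True, v: False}
  {x: True, f: False, v: False}
  {v: True, f: True, x: False}
  {v: True, f: False, x: False}
  {v: True, x: True, f: True}


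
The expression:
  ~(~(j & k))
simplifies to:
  j & k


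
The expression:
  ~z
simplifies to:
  ~z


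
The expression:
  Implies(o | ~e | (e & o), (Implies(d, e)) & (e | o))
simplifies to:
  e | (o & ~d)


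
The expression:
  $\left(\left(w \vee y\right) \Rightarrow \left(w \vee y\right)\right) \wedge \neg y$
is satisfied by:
  {y: False}


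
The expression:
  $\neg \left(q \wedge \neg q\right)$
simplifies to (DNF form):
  $\text{True}$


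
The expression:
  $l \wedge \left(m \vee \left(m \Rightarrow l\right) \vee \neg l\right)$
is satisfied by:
  {l: True}


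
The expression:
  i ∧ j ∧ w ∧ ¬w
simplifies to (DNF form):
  False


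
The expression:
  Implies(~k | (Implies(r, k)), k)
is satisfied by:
  {k: True}


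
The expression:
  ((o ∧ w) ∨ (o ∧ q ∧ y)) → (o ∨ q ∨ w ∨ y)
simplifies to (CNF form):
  True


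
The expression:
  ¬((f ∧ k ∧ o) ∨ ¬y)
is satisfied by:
  {y: True, k: False, o: False, f: False}
  {f: True, y: True, k: False, o: False}
  {o: True, y: True, k: False, f: False}
  {f: True, o: True, y: True, k: False}
  {k: True, y: True, f: False, o: False}
  {f: True, k: True, y: True, o: False}
  {o: True, k: True, y: True, f: False}


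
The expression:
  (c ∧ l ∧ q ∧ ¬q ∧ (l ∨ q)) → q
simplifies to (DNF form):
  True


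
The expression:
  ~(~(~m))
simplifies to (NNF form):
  ~m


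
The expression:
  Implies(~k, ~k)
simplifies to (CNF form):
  True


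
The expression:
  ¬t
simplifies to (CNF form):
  ¬t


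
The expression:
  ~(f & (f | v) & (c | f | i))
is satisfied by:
  {f: False}


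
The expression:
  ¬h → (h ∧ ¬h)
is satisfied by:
  {h: True}


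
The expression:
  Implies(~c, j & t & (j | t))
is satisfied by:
  {c: True, j: True, t: True}
  {c: True, j: True, t: False}
  {c: True, t: True, j: False}
  {c: True, t: False, j: False}
  {j: True, t: True, c: False}


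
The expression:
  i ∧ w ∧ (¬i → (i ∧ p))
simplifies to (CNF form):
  i ∧ w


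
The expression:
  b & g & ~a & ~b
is never true.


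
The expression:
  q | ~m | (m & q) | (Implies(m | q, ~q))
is always true.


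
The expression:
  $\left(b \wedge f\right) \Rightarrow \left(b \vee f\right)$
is always true.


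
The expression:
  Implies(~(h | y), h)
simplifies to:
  h | y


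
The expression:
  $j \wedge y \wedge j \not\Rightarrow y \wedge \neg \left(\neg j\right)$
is never true.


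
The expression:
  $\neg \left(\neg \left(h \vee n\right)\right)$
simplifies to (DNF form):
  $h \vee n$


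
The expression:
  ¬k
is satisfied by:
  {k: False}


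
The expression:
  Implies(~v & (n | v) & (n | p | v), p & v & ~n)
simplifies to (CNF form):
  v | ~n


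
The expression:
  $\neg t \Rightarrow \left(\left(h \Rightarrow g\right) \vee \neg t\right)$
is always true.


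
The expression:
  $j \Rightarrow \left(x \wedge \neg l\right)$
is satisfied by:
  {x: True, l: False, j: False}
  {l: False, j: False, x: False}
  {x: True, l: True, j: False}
  {l: True, x: False, j: False}
  {j: True, x: True, l: False}


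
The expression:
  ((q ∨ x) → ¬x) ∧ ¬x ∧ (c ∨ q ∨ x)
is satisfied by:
  {q: True, c: True, x: False}
  {q: True, c: False, x: False}
  {c: True, q: False, x: False}


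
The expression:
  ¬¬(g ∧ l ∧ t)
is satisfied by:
  {t: True, g: True, l: True}


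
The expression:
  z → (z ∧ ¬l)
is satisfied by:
  {l: False, z: False}
  {z: True, l: False}
  {l: True, z: False}


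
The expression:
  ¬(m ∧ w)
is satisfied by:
  {w: False, m: False}
  {m: True, w: False}
  {w: True, m: False}


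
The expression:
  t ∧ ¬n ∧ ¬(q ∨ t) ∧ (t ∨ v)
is never true.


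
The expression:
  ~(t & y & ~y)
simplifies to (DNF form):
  True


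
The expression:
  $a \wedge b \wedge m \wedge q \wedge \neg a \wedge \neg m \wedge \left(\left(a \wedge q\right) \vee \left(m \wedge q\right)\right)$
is never true.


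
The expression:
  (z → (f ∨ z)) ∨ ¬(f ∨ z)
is always true.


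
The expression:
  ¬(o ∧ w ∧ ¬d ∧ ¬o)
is always true.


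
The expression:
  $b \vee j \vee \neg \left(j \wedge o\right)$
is always true.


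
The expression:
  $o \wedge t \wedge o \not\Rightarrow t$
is never true.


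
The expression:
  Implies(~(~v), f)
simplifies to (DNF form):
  f | ~v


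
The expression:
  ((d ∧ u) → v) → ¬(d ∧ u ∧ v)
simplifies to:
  ¬d ∨ ¬u ∨ ¬v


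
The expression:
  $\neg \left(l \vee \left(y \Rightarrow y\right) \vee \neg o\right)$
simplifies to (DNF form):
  $\text{False}$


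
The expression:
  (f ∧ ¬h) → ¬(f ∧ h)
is always true.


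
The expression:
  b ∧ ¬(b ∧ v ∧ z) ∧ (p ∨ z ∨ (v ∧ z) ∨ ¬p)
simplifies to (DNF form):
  (b ∧ ¬v) ∨ (b ∧ ¬z)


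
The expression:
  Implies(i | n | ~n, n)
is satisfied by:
  {n: True}


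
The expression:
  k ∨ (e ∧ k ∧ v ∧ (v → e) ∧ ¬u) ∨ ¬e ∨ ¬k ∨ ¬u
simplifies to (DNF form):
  True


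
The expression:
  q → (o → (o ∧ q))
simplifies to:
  True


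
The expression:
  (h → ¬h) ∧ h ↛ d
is never true.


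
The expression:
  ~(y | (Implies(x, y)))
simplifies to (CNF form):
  x & ~y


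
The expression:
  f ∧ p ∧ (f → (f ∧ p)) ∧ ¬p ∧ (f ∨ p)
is never true.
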